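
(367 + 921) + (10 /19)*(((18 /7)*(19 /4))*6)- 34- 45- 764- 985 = -3510 /7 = -501.43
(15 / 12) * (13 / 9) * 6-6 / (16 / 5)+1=239 / 24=9.96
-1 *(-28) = 28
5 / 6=0.83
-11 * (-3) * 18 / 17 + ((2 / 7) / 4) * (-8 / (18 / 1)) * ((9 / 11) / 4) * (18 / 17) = 45729 / 1309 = 34.93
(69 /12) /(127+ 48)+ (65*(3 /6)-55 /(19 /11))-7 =-83913 /13300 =-6.31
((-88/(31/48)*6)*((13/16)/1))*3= -61776/31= -1992.77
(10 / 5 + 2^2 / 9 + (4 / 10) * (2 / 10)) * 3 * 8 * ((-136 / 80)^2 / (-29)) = -328304 / 54375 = -6.04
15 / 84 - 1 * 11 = -303 / 28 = -10.82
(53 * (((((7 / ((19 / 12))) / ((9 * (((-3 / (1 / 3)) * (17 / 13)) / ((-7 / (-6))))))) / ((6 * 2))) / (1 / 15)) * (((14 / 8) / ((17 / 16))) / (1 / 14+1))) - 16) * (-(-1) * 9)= -27966164 / 148257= -188.63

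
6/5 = 1.20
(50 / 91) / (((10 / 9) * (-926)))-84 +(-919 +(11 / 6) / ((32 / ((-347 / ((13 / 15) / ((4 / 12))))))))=-8175663413 / 8089536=-1010.65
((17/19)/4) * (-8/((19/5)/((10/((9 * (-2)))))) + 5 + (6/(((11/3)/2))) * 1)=301937/142956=2.11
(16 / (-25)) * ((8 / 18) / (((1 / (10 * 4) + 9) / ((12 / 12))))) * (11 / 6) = -2816 / 48735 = -0.06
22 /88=1 /4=0.25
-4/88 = -1/22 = -0.05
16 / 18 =8 / 9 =0.89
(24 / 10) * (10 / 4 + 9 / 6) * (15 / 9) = 16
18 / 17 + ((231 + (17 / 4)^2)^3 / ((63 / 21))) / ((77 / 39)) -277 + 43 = 13984227001805 / 5361664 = 2608187.87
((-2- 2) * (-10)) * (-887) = -35480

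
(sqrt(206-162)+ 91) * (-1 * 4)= -364-8 * sqrt(11)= -390.53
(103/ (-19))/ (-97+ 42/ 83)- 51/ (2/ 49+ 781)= -17698850/ 1941245447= -0.01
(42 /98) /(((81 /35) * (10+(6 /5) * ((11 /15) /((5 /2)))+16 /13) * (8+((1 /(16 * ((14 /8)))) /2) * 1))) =227500 /114089553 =0.00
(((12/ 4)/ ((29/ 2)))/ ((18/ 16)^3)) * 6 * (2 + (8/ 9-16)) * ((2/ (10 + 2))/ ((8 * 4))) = -3776/ 63423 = -0.06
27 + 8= 35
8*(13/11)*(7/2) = 33.09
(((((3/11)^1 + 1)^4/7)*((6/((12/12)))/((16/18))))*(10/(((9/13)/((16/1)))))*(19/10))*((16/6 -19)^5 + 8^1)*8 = -12252887486927360/1185921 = -10331959284.75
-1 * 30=-30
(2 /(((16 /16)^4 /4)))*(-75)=-600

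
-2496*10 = -24960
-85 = -85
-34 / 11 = -3.09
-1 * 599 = -599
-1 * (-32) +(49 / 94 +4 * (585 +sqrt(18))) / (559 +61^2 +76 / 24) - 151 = -143074480 / 1207853 +72 * sqrt(2) / 25699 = -118.45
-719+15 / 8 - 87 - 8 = -6497 / 8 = -812.12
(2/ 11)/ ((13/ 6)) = 12/ 143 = 0.08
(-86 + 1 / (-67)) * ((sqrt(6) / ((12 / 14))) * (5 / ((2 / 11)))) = -739585 * sqrt(6) / 268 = -6759.72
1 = 1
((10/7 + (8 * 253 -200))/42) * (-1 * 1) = -6389/147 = -43.46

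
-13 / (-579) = 13 / 579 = 0.02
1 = 1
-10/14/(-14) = 5/98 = 0.05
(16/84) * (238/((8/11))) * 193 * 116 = 4186556/3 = 1395518.67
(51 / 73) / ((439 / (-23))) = -1173 / 32047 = -0.04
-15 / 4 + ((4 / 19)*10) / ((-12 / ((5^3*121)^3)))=-138403203125855 / 228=-607031592657.26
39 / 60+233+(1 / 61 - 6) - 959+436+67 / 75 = -5388257 / 18300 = -294.44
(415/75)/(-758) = -83/11370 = -0.01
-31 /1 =-31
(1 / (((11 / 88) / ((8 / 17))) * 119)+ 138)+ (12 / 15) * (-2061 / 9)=-456878 / 10115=-45.17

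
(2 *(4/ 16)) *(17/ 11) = 17/ 22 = 0.77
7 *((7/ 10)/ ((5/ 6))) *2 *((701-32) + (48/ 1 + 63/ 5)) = 1072512/ 125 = 8580.10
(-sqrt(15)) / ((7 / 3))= -3 * sqrt(15) / 7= -1.66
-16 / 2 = -8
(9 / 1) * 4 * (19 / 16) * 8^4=175104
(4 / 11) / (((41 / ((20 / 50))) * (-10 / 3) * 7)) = -12 / 78925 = -0.00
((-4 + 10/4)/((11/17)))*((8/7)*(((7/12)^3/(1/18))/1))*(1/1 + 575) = -59976/11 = -5452.36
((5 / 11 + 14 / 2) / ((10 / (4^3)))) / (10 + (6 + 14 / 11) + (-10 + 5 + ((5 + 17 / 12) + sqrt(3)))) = 77680896 / 30169085 - 4156416* sqrt(3) / 30169085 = 2.34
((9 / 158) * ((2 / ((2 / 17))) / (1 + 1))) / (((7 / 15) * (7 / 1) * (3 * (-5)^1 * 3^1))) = -51 / 15484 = -0.00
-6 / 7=-0.86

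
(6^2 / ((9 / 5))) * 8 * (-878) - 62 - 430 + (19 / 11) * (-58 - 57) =-1552877 / 11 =-141170.64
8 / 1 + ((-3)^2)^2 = 89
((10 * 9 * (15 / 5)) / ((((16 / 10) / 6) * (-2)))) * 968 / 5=-98010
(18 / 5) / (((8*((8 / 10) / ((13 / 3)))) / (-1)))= -2.44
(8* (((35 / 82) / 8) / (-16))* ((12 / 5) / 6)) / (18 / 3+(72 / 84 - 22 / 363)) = -0.00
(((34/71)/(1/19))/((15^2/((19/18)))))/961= 6137/138167775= 0.00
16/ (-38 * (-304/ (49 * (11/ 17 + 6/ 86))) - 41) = 102704/ 1847949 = 0.06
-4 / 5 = -0.80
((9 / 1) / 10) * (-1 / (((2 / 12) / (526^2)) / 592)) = -4422389184 / 5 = -884477836.80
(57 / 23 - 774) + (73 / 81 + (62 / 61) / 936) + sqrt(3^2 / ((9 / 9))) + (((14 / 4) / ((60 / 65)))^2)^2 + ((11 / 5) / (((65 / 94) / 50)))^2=1946564067331075 / 78666412032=24744.54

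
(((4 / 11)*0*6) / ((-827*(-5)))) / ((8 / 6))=0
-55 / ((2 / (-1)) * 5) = 11 / 2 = 5.50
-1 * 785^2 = -616225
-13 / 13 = -1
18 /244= 9 /122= 0.07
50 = 50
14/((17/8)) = 112/17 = 6.59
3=3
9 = 9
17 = 17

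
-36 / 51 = -12 / 17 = -0.71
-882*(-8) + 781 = 7837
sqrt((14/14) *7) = sqrt(7) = 2.65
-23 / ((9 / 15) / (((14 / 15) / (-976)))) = 161 / 4392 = 0.04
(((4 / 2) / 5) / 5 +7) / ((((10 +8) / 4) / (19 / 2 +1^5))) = 413 / 25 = 16.52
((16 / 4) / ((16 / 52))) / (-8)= -13 / 8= -1.62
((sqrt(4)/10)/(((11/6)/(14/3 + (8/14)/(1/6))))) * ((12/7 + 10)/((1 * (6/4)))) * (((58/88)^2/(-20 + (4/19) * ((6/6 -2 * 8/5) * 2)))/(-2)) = 55686815/777932232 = 0.07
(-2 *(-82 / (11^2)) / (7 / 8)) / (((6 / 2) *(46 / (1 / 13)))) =656 / 759759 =0.00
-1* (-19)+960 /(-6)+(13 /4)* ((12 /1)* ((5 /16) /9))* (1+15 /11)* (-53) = -82009 /264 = -310.64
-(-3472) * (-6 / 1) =-20832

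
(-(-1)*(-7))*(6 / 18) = -7 / 3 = -2.33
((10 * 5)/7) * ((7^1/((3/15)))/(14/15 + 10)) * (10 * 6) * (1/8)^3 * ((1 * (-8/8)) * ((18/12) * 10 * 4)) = -421875/2624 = -160.78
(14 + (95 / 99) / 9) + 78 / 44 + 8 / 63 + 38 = 673675 / 12474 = 54.01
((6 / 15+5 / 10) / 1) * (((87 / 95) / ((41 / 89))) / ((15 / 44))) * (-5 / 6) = -85173 / 19475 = -4.37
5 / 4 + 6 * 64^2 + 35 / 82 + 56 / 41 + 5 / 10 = 4031045 / 164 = 24579.54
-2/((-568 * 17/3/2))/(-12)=-1/9656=-0.00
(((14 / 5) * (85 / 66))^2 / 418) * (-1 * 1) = -0.03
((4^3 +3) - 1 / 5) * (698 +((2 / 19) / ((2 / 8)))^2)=46638.24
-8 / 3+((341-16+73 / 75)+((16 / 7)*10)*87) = 1213736 / 525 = 2311.88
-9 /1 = -9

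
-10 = -10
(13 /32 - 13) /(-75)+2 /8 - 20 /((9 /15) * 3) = -76991 /7200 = -10.69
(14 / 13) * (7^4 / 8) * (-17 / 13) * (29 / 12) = -8285851 / 8112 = -1021.43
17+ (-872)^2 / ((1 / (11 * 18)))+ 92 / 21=3161677121 / 21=150556053.38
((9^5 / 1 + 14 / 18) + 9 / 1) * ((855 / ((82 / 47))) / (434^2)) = 2373276985 / 15445192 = 153.66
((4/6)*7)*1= 14/3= 4.67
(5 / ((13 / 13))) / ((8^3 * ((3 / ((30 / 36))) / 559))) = 13975 / 9216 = 1.52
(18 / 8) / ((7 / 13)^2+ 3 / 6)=507 / 178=2.85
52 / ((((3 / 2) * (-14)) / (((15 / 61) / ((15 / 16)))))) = -832 / 1281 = -0.65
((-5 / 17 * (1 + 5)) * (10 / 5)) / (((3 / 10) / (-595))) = 7000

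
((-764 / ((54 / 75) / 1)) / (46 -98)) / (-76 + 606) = 955 / 24804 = 0.04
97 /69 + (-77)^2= 409198 /69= 5930.41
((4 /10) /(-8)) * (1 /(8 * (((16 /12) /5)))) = -3 /128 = -0.02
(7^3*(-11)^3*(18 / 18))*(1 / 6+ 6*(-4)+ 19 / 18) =93589265 / 9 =10398807.22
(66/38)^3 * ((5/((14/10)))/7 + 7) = 13224816/336091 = 39.35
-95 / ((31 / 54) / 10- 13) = 51300 / 6989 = 7.34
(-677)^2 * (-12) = -5499948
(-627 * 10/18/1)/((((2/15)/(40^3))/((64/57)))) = -563200000/3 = -187733333.33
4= 4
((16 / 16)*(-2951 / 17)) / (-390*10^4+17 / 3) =0.00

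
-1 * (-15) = 15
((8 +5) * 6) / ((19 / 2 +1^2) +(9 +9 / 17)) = 884 / 227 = 3.89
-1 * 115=-115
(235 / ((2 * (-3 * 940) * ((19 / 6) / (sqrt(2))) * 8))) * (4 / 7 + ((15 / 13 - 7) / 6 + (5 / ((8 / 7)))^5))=-754466705 * sqrt(2) / 286261248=-3.73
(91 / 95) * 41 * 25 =18655 / 19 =981.84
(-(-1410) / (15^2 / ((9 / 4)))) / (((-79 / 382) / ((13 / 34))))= -350103 / 13430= -26.07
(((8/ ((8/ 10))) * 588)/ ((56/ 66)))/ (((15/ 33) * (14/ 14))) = 15246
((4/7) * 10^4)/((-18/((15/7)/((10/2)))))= -20000/147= -136.05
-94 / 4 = -47 / 2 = -23.50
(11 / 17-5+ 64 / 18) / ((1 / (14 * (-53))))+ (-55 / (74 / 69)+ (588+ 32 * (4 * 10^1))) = 27267637 / 11322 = 2408.38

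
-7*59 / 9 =-413 / 9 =-45.89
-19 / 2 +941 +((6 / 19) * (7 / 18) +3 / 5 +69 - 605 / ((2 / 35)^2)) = -210079231 / 1140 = -184280.03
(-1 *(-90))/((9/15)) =150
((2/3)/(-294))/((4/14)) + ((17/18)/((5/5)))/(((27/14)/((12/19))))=6493/21546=0.30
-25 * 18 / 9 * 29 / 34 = -725 / 17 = -42.65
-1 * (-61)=61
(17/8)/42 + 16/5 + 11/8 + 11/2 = 17011/1680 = 10.13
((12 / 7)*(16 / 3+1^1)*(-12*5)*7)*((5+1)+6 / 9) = -30400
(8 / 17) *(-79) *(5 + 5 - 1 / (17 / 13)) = -99224 / 289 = -343.34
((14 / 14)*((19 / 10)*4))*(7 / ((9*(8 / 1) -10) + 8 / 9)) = 1197 / 1415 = 0.85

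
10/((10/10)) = 10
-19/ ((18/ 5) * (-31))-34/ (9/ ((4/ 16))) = -24/ 31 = -0.77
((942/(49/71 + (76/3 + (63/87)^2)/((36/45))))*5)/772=843716430/4565290129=0.18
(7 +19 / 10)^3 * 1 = 704969 / 1000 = 704.97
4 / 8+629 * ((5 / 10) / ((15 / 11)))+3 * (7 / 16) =55787 / 240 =232.45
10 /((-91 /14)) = -20 /13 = -1.54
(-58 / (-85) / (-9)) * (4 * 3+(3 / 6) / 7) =-4901 / 5355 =-0.92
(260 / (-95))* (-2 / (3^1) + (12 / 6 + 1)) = -364 / 57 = -6.39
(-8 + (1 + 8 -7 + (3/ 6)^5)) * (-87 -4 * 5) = 638.66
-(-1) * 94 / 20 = 47 / 10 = 4.70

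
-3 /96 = -1 /32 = -0.03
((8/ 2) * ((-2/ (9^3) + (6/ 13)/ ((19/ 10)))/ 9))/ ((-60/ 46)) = -1989316/ 24308505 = -0.08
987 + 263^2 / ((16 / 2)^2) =132337 / 64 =2067.77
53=53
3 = 3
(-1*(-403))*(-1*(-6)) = 2418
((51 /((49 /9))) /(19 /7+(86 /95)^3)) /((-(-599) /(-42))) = -2361210750 /12424767683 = -0.19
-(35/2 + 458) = -951/2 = -475.50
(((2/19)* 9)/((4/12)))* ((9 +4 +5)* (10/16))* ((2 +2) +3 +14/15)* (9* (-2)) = -86751/19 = -4565.84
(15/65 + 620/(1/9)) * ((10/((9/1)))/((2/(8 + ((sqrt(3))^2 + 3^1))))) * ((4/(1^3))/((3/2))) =13541360/117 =115738.12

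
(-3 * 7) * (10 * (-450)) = 94500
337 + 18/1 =355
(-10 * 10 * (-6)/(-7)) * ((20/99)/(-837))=4000/193347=0.02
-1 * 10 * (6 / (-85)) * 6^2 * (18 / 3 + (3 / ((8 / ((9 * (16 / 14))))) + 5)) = 377.55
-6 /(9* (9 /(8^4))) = -8192 /27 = -303.41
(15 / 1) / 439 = 15 / 439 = 0.03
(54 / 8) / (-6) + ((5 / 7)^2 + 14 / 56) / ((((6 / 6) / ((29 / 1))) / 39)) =336597 / 392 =858.67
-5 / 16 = -0.31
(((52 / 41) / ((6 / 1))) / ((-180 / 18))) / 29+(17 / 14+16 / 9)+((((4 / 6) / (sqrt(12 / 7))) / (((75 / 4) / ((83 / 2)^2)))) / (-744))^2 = 2095802661387781 / 699700294440000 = 3.00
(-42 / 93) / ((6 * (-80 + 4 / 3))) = 7 / 7316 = 0.00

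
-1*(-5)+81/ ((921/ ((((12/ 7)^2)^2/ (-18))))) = 4.96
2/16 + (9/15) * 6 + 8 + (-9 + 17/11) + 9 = 5839/440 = 13.27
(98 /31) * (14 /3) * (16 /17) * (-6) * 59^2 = -152829824 /527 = -289999.67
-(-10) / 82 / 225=1 / 1845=0.00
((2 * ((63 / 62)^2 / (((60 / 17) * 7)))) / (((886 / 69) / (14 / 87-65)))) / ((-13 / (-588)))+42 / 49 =-409693613991 / 22469659940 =-18.23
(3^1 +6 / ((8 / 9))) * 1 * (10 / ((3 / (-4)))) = -130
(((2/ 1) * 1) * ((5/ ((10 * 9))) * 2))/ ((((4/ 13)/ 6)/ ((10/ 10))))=13/ 3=4.33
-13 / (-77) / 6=13 / 462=0.03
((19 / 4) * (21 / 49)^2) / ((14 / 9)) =1539 / 2744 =0.56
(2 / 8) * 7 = 7 / 4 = 1.75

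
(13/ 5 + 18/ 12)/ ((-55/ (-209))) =779/ 50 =15.58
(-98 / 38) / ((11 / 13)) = -637 / 209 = -3.05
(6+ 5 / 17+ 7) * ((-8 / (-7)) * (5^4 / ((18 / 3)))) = 1582.63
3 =3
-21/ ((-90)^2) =-7/ 2700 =-0.00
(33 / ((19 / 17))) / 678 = 0.04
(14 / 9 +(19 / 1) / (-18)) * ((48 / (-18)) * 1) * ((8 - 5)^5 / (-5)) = 324 / 5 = 64.80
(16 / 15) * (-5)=-16 / 3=-5.33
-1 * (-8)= 8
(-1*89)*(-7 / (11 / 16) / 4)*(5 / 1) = 12460 / 11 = 1132.73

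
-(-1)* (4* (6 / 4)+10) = 16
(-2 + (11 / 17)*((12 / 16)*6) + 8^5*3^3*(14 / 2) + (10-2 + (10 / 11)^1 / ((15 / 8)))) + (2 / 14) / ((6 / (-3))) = 24320544524 / 3927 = 6193161.33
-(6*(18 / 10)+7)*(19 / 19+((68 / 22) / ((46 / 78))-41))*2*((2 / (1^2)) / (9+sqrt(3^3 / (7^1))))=225.72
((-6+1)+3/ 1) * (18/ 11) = -36/ 11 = -3.27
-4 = -4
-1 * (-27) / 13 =27 / 13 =2.08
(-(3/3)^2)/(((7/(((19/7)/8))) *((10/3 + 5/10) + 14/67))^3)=-0.00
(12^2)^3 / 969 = 995328 / 323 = 3081.51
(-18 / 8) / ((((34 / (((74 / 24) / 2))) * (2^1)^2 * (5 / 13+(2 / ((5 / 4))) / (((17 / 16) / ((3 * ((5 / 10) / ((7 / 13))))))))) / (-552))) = 3484845 / 1133536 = 3.07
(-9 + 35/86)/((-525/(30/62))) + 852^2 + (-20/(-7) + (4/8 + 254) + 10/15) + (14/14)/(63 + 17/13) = 726162.05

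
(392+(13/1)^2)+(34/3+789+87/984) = 1339639/984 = 1361.42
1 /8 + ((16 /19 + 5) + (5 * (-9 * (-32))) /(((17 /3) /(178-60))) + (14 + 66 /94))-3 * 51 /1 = 3625654133 /121448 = 29853.55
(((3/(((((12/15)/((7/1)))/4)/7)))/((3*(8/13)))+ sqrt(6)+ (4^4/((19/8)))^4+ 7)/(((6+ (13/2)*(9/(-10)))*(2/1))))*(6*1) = 20*sqrt(6)+ 703689553628445/260642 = 2699831824.48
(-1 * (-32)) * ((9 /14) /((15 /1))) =48 /35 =1.37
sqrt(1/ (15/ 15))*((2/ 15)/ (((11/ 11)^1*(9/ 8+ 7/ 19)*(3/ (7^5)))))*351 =199263792/ 1135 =175562.81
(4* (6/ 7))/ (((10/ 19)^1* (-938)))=-114/ 16415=-0.01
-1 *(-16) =16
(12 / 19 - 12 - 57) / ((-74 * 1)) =1299 / 1406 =0.92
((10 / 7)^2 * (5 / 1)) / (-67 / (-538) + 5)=269000 / 135093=1.99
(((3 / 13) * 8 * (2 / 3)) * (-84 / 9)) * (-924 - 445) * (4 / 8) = 306656 / 39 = 7862.97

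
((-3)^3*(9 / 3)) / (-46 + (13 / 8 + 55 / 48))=3888 / 2075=1.87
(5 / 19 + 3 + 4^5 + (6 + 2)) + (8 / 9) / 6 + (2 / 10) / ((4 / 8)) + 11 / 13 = 34567343 / 33345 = 1036.66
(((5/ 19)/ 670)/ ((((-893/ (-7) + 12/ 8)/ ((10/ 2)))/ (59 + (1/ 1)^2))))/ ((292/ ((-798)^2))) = 17595900/ 8838037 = 1.99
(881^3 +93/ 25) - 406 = 17094935968/ 25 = 683797438.72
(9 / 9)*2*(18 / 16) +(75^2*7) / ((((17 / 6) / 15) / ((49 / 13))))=694576989 / 884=785720.58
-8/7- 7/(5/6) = -334/35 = -9.54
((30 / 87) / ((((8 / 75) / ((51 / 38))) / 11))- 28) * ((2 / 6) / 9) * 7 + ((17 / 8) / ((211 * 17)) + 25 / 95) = 888487 / 165213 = 5.38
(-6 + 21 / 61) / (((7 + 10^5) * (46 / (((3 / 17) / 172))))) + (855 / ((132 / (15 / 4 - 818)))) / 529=-4139427019633275 / 415189107603248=-9.97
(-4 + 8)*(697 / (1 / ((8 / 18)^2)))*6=89216 / 27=3304.30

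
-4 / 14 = -2 / 7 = -0.29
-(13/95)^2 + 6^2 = 324731/9025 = 35.98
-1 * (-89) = 89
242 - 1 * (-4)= 246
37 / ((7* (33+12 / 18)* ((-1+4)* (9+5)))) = 37 / 9898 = 0.00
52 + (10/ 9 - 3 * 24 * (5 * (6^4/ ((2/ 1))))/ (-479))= 2328482/ 4311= 540.13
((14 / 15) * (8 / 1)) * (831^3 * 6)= 128543786784 / 5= 25708757356.80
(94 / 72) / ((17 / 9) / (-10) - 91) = -235 / 16414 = -0.01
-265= -265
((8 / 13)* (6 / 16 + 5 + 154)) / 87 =425 / 377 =1.13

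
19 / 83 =0.23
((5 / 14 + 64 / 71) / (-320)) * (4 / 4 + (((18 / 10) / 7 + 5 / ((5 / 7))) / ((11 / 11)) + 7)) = -334017 / 5566400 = -0.06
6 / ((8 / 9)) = 27 / 4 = 6.75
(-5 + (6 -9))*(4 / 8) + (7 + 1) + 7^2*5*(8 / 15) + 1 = 407 / 3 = 135.67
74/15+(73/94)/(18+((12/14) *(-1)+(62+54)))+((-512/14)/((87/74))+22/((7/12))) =1026758777/88922120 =11.55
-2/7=-0.29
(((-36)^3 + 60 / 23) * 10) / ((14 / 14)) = -10730280 / 23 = -466533.91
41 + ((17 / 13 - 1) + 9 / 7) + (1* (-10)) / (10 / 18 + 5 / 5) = 3291 / 91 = 36.16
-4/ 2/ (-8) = 1/ 4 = 0.25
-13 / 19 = -0.68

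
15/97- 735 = -71280/97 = -734.85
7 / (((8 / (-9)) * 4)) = -63 / 32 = -1.97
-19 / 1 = -19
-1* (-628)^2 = -394384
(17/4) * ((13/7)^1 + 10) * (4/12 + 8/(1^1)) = 35275/84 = 419.94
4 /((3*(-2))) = -2 /3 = -0.67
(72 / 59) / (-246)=-12 / 2419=-0.00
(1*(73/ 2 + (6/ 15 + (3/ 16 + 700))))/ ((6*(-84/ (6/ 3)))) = -58967/ 20160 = -2.92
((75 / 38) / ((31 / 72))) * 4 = 10800 / 589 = 18.34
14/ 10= 7/ 5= 1.40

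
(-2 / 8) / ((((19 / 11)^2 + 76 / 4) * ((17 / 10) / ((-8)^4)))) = -61952 / 2261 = -27.40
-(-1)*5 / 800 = 1 / 160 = 0.01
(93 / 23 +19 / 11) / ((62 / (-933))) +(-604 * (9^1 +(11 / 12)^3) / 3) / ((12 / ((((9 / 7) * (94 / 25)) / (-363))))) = -3312935965837 / 39133432800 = -84.66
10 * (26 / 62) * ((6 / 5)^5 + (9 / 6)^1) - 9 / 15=312426 / 19375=16.13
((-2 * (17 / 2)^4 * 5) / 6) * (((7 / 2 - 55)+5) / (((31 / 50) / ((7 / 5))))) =14616175 / 16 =913510.94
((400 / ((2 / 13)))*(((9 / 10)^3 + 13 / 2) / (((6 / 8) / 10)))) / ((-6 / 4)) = -1503632 / 9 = -167070.22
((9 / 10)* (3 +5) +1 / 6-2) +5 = 311 / 30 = 10.37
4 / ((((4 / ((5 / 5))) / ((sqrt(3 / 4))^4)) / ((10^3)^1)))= 562.50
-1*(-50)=50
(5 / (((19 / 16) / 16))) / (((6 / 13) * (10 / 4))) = 3328 / 57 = 58.39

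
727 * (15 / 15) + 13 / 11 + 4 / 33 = 728.30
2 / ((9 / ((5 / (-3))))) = -10 / 27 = -0.37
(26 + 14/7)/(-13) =-28/13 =-2.15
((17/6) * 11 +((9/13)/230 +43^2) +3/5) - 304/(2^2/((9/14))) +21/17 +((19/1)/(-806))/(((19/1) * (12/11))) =242637715729/132361320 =1833.15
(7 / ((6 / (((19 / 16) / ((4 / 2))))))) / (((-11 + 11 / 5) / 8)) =-665 / 1056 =-0.63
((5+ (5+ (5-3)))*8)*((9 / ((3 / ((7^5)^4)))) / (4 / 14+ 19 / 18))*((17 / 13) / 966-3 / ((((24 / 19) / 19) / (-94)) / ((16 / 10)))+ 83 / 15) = 116374065306778361571556.90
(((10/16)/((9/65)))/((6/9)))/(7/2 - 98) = -325/4536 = -0.07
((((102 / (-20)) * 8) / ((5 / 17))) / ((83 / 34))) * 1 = -117912 / 2075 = -56.83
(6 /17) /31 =6 /527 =0.01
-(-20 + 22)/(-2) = 1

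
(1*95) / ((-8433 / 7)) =-665 / 8433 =-0.08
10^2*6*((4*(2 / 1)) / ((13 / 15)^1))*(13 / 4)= 18000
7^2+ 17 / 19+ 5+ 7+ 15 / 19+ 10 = 1381 / 19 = 72.68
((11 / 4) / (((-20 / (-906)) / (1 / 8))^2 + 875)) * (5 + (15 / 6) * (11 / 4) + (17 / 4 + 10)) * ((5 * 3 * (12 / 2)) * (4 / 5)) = 385998129 / 65296100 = 5.91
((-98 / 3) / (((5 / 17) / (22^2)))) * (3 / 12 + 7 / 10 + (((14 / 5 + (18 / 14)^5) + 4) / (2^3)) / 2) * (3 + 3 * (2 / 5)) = -360019.50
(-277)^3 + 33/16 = -340062895/16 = -21253930.94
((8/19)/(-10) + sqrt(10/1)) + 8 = sqrt(10) + 756/95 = 11.12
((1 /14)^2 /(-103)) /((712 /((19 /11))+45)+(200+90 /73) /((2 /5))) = -1387 /26888922088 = -0.00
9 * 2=18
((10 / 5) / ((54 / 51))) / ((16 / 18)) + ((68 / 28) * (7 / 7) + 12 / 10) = 1611 / 280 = 5.75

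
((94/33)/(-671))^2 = 8836/490312449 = 0.00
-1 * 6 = -6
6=6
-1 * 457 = -457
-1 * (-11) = 11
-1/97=-0.01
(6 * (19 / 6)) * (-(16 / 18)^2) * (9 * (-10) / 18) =6080 / 81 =75.06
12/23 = 0.52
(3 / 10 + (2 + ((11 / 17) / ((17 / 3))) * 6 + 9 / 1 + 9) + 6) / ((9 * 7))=11141 / 26010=0.43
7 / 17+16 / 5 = 307 / 85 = 3.61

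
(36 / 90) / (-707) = -2 / 3535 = -0.00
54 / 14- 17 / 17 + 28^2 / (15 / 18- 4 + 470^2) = 26540548 / 9277667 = 2.86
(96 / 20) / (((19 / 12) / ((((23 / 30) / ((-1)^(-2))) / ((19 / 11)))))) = 12144 / 9025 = 1.35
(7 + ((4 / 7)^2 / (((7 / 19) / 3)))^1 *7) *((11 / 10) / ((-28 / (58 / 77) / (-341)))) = 258.45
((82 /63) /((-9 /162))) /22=-82 /77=-1.06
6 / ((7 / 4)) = 24 / 7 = 3.43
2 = 2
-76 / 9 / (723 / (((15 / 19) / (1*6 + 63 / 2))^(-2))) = -171475 / 6507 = -26.35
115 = 115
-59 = -59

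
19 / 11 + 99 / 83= 2666 / 913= 2.92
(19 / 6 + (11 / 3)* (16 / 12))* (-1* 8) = -580 / 9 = -64.44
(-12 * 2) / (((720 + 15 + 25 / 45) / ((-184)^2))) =-1828224 / 1655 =-1104.67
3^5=243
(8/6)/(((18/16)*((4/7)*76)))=14/513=0.03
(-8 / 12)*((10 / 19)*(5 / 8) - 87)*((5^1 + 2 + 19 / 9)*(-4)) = -1080268 / 513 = -2105.79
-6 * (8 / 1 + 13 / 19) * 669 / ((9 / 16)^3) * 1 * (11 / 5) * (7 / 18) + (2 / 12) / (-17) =-26304325123 / 156978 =-167566.95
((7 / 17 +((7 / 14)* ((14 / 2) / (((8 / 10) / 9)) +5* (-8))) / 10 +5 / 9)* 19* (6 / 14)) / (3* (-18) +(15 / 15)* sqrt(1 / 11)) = -13375791 / 30535400 - 135109* sqrt(11) / 183212400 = -0.44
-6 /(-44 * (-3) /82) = -41 /11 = -3.73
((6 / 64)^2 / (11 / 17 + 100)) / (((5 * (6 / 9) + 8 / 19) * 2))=8721 / 749883392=0.00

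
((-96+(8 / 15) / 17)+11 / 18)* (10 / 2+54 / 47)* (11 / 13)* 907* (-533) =1014563215193 / 4230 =239849459.86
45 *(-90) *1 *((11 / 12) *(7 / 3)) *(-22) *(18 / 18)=190575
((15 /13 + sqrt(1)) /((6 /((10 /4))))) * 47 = 1645 /39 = 42.18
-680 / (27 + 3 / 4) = -2720 / 111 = -24.50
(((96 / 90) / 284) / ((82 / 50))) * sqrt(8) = 40 * sqrt(2) / 8733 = 0.01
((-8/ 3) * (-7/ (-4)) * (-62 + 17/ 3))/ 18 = 1183/ 81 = 14.60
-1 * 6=-6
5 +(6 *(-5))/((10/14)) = -37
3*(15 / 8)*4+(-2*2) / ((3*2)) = 131 / 6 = 21.83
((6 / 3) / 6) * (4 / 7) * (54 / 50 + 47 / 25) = 296 / 525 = 0.56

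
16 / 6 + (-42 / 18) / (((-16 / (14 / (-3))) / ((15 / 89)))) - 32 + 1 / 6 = -62545 / 2136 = -29.28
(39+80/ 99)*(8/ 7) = 4504/ 99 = 45.49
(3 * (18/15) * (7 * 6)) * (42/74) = 15876/185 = 85.82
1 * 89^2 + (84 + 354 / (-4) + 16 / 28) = 110839 / 14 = 7917.07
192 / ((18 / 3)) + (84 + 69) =185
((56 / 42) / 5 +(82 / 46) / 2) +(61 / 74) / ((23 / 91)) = 56414 / 12765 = 4.42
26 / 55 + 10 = 576 / 55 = 10.47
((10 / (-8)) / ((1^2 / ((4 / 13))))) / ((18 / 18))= -5 / 13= -0.38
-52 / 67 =-0.78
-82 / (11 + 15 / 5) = -41 / 7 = -5.86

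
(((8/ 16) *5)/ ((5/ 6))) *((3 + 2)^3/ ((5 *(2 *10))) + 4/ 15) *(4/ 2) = 91/ 10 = 9.10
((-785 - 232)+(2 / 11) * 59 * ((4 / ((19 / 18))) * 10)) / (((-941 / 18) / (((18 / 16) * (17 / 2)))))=111.67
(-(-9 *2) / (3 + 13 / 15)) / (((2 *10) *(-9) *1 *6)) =-1 / 232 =-0.00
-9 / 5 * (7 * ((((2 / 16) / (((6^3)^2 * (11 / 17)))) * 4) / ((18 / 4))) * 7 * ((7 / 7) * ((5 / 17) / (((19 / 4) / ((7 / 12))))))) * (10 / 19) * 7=-12005 / 277906464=-0.00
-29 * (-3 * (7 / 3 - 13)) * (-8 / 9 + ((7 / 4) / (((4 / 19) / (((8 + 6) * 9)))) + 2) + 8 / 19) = -166448980 / 171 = -973385.85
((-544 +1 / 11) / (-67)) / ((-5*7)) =-5983 / 25795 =-0.23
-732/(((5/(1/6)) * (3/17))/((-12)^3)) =238924.80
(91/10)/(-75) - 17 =-12841/750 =-17.12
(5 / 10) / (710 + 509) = 1 / 2438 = 0.00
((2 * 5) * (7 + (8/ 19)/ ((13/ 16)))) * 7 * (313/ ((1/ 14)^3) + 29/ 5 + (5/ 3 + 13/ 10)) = 111645910859/ 247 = 452007736.27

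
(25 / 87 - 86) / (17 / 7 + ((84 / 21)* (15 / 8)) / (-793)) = -82787614 / 2336559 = -35.43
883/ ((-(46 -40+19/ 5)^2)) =-22075/ 2401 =-9.19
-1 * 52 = -52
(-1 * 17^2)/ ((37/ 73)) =-21097/ 37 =-570.19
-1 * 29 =-29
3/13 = 0.23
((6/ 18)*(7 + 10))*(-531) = -3009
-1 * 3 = -3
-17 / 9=-1.89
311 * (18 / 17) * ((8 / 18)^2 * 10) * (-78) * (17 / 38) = -1293760 / 57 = -22697.54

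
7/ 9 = 0.78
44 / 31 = 1.42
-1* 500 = -500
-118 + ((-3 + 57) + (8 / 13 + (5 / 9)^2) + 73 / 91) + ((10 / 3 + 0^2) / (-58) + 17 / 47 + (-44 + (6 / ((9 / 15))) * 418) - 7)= 40860125065 / 10046673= 4067.03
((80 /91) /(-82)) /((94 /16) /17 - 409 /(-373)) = -405824 /54588261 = -0.01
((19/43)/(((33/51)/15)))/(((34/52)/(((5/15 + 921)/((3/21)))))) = 47789560/473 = 101035.01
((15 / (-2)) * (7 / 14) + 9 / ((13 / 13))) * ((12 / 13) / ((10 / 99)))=47.98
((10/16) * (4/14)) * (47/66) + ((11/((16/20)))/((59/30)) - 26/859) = 663890903/93658488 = 7.09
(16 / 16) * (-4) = -4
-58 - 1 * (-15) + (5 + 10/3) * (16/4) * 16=1471/3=490.33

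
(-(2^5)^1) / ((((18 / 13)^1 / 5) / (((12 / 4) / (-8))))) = 130 / 3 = 43.33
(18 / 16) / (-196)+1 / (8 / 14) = 2735 / 1568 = 1.74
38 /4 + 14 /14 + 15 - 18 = 15 /2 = 7.50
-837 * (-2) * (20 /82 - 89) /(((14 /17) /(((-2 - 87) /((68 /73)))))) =19788841971 /1148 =17237667.22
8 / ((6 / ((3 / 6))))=2 / 3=0.67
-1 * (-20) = 20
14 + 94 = 108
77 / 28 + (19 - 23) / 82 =2.70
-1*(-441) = 441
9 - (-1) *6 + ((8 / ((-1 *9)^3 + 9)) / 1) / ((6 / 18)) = 449 / 30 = 14.97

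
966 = 966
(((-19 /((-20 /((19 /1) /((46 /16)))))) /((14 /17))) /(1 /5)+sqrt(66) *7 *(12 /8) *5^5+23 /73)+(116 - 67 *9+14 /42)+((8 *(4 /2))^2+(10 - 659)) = -29661055 /35259+65625 *sqrt(66) /2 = 265728.78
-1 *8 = -8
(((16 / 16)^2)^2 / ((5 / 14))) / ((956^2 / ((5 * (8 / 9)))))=7 / 514089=0.00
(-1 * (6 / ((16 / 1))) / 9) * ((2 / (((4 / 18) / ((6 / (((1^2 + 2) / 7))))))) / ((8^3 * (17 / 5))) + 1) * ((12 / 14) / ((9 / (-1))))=4667 / 1096704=0.00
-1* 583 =-583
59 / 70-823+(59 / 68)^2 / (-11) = -822.23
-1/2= -0.50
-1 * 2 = -2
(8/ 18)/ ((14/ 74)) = 148/ 63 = 2.35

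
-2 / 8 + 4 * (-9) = -145 / 4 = -36.25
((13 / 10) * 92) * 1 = 598 / 5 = 119.60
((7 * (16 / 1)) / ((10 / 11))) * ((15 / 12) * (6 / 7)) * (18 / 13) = 2376 / 13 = 182.77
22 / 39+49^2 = 93661 / 39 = 2401.56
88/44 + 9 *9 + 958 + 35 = 1076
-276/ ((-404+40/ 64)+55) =736/ 929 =0.79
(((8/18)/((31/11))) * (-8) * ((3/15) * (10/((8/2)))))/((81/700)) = -123200/22599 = -5.45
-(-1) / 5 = 1 / 5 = 0.20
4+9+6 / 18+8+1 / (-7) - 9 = 256 / 21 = 12.19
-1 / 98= -0.01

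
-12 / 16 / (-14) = 3 / 56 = 0.05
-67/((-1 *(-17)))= -67/17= -3.94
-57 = -57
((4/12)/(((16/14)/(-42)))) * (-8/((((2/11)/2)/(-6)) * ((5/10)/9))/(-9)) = 12936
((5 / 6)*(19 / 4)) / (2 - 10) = -95 / 192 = -0.49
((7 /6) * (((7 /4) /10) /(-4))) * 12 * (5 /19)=-49 /304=-0.16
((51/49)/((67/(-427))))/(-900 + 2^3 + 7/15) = 46665/6271937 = 0.01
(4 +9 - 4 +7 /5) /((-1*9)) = -52 /45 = -1.16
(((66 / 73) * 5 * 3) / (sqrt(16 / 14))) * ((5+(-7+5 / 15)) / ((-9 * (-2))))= -275 * sqrt(14) / 876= -1.17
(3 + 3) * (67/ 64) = 201/ 32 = 6.28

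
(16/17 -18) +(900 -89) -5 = 13412/17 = 788.94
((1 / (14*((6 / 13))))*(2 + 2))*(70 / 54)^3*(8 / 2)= 318500 / 59049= 5.39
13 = 13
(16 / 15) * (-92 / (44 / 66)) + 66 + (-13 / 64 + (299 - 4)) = 68351 / 320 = 213.60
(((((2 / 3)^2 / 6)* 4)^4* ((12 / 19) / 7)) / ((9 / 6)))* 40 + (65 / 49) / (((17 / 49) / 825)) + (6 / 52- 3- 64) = 96458912325851 / 31241290626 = 3087.55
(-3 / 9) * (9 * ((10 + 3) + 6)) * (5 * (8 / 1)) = -2280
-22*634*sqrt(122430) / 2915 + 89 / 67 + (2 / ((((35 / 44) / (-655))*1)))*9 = -6950761 / 469-1268*sqrt(122430) / 265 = -16494.62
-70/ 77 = -10/ 11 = -0.91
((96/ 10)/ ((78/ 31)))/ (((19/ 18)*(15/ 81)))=120528/ 6175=19.52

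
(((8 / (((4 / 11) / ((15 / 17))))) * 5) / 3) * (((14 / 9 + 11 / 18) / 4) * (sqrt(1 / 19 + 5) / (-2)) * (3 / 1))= -3575 * sqrt(114) / 646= -59.09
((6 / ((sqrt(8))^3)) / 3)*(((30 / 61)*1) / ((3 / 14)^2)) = 245*sqrt(2) / 366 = 0.95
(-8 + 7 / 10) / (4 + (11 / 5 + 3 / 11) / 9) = -7227 / 4232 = -1.71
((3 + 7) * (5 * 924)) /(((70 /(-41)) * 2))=-13530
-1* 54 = -54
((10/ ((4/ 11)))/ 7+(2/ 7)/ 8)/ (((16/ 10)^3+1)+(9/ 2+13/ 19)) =87875/ 227878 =0.39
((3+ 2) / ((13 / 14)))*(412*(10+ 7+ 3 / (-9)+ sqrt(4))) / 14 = 115360 / 39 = 2957.95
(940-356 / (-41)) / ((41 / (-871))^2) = 29508100336 / 68921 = 428143.82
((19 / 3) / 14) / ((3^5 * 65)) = 19 / 663390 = 0.00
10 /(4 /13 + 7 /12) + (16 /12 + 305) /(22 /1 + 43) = 431941 /27105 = 15.94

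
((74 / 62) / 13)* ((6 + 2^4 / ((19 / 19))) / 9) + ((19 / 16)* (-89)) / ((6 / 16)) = -2042791 / 7254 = -281.61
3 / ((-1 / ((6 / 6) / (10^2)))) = -3 / 100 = -0.03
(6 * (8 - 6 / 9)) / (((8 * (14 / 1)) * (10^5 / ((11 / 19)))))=121 / 53200000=0.00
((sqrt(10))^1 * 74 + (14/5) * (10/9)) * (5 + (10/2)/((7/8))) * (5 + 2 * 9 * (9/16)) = 3025/6 + 335775 * sqrt(10)/28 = 38426.09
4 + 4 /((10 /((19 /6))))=79 /15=5.27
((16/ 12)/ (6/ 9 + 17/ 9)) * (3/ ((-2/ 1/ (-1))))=18/ 23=0.78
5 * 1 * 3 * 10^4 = 150000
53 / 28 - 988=-27611 / 28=-986.11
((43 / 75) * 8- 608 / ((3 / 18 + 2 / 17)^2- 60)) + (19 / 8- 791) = -289465848577 / 374039400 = -773.89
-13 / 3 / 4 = -13 / 12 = -1.08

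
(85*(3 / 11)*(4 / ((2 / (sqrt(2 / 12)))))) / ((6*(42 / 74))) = 3145*sqrt(6) / 1386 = 5.56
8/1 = 8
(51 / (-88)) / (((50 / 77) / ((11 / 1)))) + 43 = 13273 / 400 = 33.18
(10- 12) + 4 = 2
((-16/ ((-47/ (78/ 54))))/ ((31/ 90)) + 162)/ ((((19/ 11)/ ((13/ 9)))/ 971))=33062843242/ 249147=132704.16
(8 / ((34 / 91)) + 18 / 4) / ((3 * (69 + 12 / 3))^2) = 881 / 1630674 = 0.00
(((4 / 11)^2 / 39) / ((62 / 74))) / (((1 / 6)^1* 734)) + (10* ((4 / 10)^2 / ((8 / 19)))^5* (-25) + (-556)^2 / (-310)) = -22351990401702079 / 22370026250000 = -999.19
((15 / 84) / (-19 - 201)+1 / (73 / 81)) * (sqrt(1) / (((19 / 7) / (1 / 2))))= 0.20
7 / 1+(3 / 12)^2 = 113 / 16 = 7.06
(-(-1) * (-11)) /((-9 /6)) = 22 /3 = 7.33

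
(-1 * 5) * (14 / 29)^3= -13720 / 24389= -0.56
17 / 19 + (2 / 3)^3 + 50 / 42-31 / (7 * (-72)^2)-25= -2227915 / 98496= -22.62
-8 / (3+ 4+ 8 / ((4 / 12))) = -8 / 31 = -0.26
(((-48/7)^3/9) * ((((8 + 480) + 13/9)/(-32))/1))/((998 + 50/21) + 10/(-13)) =3664960/6685903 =0.55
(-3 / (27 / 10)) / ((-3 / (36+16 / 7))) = 2680 / 189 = 14.18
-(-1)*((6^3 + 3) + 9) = 228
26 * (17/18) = 221/9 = 24.56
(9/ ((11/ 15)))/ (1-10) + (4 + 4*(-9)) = -367/ 11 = -33.36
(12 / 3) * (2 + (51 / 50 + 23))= 2602 / 25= 104.08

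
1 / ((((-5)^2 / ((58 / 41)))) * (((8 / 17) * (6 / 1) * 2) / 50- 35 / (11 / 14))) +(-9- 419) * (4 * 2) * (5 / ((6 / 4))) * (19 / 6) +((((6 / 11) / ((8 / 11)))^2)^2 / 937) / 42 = -36142.22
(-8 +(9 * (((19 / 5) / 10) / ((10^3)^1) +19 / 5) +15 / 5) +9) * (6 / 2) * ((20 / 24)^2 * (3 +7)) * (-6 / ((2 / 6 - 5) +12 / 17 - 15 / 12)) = 97418721 / 106300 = 916.45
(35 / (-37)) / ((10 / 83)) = -581 / 74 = -7.85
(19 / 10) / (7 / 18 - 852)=-171 / 76645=-0.00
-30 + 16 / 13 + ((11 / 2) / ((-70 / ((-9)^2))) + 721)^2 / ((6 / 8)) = 130121933413 / 191100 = 680910.17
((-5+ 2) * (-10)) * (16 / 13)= 480 / 13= 36.92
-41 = -41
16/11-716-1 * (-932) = 2392/11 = 217.45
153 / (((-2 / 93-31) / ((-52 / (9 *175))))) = 0.16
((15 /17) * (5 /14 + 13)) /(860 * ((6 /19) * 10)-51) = 1045 /236278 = 0.00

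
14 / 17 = 0.82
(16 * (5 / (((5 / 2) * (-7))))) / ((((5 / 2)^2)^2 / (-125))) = 14.63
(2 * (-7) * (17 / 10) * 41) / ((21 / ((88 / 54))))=-30668 / 405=-75.72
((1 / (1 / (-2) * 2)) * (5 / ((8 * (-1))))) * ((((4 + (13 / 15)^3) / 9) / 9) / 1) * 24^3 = 1004608 / 2025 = 496.10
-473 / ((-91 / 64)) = 30272 / 91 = 332.66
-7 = -7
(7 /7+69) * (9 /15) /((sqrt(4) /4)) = 84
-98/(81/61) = -5978/81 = -73.80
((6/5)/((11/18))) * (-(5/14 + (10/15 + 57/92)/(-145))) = -175617/256795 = -0.68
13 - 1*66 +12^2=91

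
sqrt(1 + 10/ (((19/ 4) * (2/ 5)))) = sqrt(2261)/ 19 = 2.50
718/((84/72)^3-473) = -155088/101825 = -1.52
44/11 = 4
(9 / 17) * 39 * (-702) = -246402 / 17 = -14494.24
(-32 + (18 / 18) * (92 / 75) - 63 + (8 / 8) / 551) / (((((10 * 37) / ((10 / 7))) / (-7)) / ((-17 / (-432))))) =16469209 / 165134700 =0.10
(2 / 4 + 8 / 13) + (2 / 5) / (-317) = 1.11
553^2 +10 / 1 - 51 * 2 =305717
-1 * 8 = -8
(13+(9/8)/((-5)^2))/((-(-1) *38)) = 0.34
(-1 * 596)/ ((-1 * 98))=298/ 49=6.08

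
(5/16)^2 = 25/256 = 0.10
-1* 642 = -642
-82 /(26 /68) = -2788 /13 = -214.46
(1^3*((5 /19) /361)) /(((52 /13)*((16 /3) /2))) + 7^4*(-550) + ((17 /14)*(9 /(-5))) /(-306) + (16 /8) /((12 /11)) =-1320548.16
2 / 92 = 1 / 46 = 0.02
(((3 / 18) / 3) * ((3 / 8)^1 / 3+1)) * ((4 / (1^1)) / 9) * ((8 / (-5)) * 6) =-4 / 15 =-0.27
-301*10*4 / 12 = -3010 / 3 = -1003.33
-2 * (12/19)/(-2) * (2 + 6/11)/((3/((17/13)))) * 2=3808/2717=1.40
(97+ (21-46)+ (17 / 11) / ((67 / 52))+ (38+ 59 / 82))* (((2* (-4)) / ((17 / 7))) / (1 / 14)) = -2651374712 / 513689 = -5161.44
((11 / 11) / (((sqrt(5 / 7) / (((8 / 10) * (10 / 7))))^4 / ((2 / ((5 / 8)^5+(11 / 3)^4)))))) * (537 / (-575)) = -11676137029632 / 338106630281875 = -0.03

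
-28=-28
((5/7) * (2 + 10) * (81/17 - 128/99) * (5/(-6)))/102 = -146075/600831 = -0.24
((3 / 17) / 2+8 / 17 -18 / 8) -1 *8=-659 / 68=-9.69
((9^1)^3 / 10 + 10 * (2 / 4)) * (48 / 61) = 18696 / 305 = 61.30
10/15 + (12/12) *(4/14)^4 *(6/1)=5090/7203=0.71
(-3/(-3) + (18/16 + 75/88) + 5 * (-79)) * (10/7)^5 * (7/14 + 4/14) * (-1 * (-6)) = -1293675000/117649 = -10996.06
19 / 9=2.11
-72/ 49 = -1.47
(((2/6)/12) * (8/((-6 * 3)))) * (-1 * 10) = 10/81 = 0.12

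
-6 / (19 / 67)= -402 / 19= -21.16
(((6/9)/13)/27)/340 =1/179010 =0.00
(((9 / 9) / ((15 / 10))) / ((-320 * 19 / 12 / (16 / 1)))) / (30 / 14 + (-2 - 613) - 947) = 14 / 1037305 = 0.00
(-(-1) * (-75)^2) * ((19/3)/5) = 7125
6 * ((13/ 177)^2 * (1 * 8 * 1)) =2704/ 10443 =0.26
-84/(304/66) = -693/38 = -18.24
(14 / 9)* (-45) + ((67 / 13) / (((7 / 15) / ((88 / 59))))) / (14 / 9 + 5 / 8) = -62.45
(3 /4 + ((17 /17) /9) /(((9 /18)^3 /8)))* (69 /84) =6509 /1008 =6.46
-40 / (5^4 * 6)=-4 / 375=-0.01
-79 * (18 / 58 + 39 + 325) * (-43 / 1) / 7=35889305 / 203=176794.61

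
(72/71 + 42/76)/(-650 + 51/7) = -29589/12138302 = -0.00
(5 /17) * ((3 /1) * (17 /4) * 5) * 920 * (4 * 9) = 621000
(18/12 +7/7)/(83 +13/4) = 2/69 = 0.03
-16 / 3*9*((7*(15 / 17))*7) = -35280 / 17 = -2075.29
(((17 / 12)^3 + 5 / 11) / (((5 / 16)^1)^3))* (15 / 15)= 4011712 / 37125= 108.06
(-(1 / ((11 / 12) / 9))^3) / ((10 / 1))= -629856 / 6655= -94.64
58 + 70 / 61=3608 / 61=59.15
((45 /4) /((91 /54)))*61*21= 222345 /26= 8551.73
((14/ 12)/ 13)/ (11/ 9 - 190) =-21/ 44174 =-0.00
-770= -770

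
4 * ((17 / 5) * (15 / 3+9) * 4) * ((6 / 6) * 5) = 3808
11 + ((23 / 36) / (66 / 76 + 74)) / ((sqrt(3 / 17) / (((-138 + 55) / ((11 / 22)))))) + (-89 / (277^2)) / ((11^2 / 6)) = 102125765 / 9284209-36271 *sqrt(51) / 76815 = 7.63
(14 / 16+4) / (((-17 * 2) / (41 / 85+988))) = -3276819 / 23120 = -141.73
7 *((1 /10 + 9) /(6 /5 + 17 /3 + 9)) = 273 /68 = 4.01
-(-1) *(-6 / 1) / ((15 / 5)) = -2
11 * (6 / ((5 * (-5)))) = -66 / 25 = -2.64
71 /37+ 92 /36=1490 /333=4.47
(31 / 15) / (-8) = -31 / 120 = -0.26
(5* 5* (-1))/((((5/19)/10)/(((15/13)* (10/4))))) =-35625/13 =-2740.38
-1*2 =-2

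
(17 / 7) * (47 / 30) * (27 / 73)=7191 / 5110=1.41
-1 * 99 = -99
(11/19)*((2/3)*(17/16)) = 187/456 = 0.41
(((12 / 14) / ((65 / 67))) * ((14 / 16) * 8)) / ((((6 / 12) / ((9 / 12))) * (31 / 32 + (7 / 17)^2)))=1858848 / 228085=8.15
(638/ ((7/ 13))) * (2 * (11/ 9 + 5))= 132704/ 9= 14744.89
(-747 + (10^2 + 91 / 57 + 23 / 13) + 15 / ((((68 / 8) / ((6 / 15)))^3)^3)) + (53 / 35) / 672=-11547314211058117126704003 / 17940863365539887500000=-643.63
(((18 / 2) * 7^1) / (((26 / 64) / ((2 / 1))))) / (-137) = -4032 / 1781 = -2.26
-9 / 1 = -9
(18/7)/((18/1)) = 1/7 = 0.14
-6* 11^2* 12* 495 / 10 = -431244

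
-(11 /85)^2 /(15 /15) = -121 /7225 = -0.02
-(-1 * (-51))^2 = -2601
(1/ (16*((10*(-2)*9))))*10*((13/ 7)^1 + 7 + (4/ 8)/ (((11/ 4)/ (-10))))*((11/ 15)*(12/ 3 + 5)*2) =-271/ 840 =-0.32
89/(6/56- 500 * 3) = -2492/41997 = -0.06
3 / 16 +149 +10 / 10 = 2403 / 16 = 150.19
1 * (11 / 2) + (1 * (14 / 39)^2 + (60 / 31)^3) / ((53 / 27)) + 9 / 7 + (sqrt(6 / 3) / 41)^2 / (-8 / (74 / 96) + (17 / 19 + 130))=180980081597379989 / 17162598253496514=10.55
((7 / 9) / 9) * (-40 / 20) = -14 / 81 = -0.17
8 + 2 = 10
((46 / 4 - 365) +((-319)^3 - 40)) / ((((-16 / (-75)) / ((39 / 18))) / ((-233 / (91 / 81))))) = 30632910206625 / 448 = 68377031711.22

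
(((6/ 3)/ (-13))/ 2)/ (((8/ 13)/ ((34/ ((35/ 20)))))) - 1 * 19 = -150/ 7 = -21.43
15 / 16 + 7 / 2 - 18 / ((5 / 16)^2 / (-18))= 1328879 / 400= 3322.20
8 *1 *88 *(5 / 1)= 3520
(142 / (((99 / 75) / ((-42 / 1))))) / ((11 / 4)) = -198800 / 121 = -1642.98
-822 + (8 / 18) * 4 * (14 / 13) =-95950 / 117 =-820.09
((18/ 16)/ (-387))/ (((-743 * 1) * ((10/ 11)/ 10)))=11/ 255592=0.00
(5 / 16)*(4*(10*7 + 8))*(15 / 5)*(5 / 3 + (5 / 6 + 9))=13455 / 4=3363.75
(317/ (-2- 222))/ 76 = -317/ 17024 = -0.02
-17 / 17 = -1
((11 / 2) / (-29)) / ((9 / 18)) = -11 / 29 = -0.38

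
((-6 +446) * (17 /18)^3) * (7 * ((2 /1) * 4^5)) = 3873802240 /729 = 5313857.67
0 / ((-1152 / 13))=0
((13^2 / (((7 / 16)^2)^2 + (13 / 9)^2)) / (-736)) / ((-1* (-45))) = -3115008 / 1296057475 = -0.00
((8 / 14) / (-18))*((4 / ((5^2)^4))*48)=-0.00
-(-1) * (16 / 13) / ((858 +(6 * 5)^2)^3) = 2 / 8828968707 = 0.00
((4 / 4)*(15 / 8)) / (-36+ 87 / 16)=-0.06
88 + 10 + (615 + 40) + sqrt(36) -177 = 582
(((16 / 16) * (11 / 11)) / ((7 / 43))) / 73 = 0.08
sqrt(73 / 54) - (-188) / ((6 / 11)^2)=sqrt(438) / 18 + 5687 / 9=633.05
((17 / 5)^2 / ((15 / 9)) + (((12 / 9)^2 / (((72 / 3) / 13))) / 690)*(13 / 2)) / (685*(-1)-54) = -3234667 / 344189250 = -0.01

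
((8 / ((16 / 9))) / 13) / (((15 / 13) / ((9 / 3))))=9 / 10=0.90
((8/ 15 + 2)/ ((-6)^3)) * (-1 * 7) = 133/ 1620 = 0.08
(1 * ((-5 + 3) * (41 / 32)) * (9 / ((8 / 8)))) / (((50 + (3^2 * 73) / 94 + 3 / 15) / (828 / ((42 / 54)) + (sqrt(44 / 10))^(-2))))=-14219438985 / 33114928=-429.40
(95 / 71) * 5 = 475 / 71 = 6.69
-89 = -89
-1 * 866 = -866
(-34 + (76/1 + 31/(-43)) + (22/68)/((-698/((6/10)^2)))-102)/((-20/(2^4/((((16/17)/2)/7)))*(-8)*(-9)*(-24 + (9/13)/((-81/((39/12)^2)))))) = -10843773899/26029641500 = -0.42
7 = 7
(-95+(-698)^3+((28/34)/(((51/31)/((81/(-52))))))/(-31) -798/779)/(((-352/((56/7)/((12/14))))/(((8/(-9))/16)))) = -733363815603139/1463967648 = -500942.64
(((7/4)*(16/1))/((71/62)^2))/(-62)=-1736/5041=-0.34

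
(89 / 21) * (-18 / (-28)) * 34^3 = 5247084 / 49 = 107083.35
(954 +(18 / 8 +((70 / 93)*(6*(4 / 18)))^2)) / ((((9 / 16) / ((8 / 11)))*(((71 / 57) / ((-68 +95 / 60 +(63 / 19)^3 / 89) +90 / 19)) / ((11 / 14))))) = -47833.70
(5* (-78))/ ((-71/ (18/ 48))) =585/ 284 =2.06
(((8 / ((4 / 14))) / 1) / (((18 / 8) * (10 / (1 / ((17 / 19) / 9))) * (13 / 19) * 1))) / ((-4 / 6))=-30324 / 1105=-27.44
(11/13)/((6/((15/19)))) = 55/494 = 0.11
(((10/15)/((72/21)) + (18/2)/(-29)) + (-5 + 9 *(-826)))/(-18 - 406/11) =85430807/630576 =135.48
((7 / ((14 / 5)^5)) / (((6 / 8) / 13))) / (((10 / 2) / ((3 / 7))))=8125 / 134456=0.06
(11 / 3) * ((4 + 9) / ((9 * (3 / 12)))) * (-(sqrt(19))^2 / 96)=-2717 / 648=-4.19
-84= -84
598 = 598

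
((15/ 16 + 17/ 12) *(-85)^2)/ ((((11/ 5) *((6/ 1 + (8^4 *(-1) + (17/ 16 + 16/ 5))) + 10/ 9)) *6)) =-20410625/ 64700482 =-0.32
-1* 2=-2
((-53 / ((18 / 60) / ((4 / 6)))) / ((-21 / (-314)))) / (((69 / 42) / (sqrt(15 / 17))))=-665680 * sqrt(255) / 10557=-1006.92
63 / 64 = 0.98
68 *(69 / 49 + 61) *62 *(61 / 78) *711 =93193638648 / 637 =146300845.60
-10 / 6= -5 / 3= -1.67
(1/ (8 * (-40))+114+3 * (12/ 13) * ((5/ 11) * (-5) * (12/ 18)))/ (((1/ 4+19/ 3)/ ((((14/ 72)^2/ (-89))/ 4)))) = -246200353/ 138991057920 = -0.00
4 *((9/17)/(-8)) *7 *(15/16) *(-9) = 8505/544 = 15.63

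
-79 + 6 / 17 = -1337 / 17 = -78.65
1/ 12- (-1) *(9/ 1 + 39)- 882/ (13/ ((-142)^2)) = -213408275/ 156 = -1368001.76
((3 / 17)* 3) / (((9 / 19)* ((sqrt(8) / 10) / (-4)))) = -190* sqrt(2) / 17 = -15.81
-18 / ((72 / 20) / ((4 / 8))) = -5 / 2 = -2.50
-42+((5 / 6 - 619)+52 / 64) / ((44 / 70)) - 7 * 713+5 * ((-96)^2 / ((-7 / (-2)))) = 52856939 / 7392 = 7150.56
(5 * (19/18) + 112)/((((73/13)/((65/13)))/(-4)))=-274430/657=-417.70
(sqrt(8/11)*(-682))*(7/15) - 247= -868*sqrt(22)/15 - 247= -518.42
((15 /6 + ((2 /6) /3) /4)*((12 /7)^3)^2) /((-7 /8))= -8626176 /117649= -73.32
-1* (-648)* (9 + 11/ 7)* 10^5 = 4795200000/ 7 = 685028571.43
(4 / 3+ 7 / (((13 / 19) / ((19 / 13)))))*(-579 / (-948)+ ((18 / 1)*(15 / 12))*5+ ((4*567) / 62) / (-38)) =172352117935 / 94364868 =1826.44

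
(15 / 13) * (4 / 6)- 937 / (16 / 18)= -109549 / 104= -1053.36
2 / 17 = 0.12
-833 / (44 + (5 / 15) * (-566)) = 357 / 62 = 5.76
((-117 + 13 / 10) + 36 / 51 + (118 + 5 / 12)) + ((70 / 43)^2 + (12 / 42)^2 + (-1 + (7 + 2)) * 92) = 742.15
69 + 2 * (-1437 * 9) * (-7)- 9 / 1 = 181122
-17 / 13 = -1.31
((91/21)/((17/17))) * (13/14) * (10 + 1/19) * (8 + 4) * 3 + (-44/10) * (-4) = 980074/665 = 1473.80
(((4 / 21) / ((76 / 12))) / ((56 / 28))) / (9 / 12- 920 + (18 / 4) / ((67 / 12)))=-536 / 32737019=-0.00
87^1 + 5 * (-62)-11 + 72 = -162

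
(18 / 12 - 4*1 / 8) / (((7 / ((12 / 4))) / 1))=3 / 7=0.43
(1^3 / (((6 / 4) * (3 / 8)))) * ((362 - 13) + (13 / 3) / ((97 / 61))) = 1637632 / 2619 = 625.29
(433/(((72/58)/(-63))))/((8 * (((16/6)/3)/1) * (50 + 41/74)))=-336441/5504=-61.13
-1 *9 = -9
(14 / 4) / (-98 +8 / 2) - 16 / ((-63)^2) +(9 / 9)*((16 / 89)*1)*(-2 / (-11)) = -6266885 / 730502388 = -0.01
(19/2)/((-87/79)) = -8.63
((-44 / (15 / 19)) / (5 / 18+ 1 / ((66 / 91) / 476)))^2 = 3044390976 / 422519500225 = 0.01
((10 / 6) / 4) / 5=1 / 12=0.08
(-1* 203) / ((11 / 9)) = -1827 / 11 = -166.09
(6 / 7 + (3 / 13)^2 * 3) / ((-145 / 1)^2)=1203 / 24872575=0.00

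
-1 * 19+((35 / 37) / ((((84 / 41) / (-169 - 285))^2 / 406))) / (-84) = -12560999041 / 55944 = -224528.08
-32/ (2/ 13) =-208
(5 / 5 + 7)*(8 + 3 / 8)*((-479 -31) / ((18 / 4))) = -22780 / 3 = -7593.33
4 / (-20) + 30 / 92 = 29 / 230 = 0.13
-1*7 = -7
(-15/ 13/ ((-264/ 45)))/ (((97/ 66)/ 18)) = 6075/ 2522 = 2.41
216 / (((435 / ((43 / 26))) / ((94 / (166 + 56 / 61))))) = 1479372 / 3198845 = 0.46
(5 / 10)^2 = 1 / 4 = 0.25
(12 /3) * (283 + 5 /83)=93976 /83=1132.24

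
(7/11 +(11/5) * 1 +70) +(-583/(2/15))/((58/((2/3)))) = 72023/3190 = 22.58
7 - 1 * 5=2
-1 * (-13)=13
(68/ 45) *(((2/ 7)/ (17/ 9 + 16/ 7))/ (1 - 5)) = -34/ 1315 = -0.03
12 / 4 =3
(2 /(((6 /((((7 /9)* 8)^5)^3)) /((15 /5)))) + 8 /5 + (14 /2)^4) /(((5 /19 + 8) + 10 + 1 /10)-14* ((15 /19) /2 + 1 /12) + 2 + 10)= 15868797261636934737696725023 /462980525703500718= 34275301833.75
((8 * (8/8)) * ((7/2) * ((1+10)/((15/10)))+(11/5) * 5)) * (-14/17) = -12320/51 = -241.57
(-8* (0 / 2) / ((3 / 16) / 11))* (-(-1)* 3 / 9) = 0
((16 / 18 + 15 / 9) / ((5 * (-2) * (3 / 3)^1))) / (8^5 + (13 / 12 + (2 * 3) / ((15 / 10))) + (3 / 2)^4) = -184 / 23600265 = -0.00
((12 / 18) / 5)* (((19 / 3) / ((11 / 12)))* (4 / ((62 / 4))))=1216 / 5115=0.24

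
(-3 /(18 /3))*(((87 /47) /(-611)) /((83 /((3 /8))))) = 261 /38136176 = 0.00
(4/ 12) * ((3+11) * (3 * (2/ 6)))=14/ 3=4.67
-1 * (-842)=842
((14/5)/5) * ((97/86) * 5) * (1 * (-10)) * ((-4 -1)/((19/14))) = 95060/817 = 116.35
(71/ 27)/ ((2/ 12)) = 142/ 9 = 15.78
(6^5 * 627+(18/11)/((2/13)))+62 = 53631871/11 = 4875624.64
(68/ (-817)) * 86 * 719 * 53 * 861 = -4462177272/ 19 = -234851435.37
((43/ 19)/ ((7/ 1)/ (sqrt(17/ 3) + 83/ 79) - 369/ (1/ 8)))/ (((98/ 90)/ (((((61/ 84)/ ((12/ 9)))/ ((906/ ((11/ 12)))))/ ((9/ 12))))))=-12133987626035/ 23468818215242928864 - 900357865* sqrt(51)/ 10058064949389826656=-0.00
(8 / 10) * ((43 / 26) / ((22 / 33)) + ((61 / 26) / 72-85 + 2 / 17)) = -2621311 / 39780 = -65.90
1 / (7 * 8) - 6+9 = 169 / 56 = 3.02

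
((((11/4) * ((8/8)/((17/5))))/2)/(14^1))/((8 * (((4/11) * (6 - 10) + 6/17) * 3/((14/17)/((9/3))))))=-0.00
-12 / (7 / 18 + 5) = -216 / 97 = -2.23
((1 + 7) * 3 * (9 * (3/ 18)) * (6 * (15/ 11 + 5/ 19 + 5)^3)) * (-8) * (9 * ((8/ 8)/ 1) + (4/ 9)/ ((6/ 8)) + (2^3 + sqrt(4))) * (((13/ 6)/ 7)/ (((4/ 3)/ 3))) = -438489891723000/ 63905303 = -6861557.20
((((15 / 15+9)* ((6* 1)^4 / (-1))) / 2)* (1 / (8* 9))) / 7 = -90 / 7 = -12.86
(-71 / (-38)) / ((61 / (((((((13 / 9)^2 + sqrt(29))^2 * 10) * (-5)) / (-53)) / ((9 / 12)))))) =2399800 * sqrt(29) / 14926761 + 1553693000 / 1209067641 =2.15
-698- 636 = -1334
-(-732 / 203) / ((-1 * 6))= -122 / 203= -0.60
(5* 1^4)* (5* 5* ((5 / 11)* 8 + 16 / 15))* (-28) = -543200 / 33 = -16460.61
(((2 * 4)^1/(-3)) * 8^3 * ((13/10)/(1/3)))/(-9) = 26624/45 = 591.64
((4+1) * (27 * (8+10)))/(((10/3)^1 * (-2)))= -729/2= -364.50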